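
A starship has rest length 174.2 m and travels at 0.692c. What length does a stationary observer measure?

Proper length L₀ = 174.2 m
γ = 1/√(1 - 0.692²) = 1.385
L = L₀/γ = 174.2/1.385 = 125.8 m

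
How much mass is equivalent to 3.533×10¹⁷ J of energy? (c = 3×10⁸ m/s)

From E = mc², we get m = E/c²
c² = (3×10⁸)² = 9×10¹⁶ m²/s²
m = 3.533×10¹⁷ / 9×10¹⁶ = 3.926 kg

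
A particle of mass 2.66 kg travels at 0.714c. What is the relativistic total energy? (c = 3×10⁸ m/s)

γ = 1/√(1 - 0.714²) = 1.428
mc² = 2.66 × (3×10⁸)² = 2.394×10¹⁷ J
E = γmc² = 1.428 × 2.394×10¹⁷ = 3.419×10¹⁷ J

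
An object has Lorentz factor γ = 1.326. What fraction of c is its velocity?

From γ = 1/√(1 - v²/c²):
1/γ² = 1/1.326² = 0.5687
v²/c² = 1 - 0.5687 = 0.4313
v/c = √(0.4313) = 0.6567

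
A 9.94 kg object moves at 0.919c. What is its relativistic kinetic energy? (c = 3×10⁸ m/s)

γ = 1/√(1 - 0.919²) = 2.536
γ - 1 = 1.536
KE = (γ-1)mc² = 1.536 × 9.94 × (3×10⁸)² = 1.374×10¹⁸ J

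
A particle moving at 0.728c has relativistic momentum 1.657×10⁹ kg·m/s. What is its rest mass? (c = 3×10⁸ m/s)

γ = 1/√(1 - 0.728²) = 1.45863
v = 0.728 × 3×10⁸ = 2.184×10⁸ m/s
m = p/(γv) = 1.657×10⁹/(1.45863 × 2.184×10⁸) = 5.201 kg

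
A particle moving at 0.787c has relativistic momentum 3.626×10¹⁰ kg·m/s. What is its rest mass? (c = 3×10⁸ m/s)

γ = 1/√(1 - 0.787²) = 1.6209
v = 0.787 × 3×10⁸ = 2.361×10⁸ m/s
m = p/(γv) = 3.626×10¹⁰/(1.6209 × 2.361×10⁸) = 94.75 kg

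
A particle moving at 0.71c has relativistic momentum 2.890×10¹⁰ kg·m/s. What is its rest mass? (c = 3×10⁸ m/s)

γ = 1/√(1 - 0.71²) = 1.420
v = 0.71 × 3×10⁸ = 2.130×10⁸ m/s
m = p/(γv) = 2.890×10¹⁰/(1.420 × 2.130×10⁸) = 95.55 kg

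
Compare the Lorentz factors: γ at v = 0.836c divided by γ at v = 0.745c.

γ₁ = 1/√(1 - 0.836²) = 1.8224
γ₂ = 1/√(1 - 0.745²) = 1.4991
γ₁/γ₂ = 1.8224/1.4991 = 1.216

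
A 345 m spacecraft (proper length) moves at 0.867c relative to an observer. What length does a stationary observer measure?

Proper length L₀ = 345 m
γ = 1/√(1 - 0.867²) = 2.007
L = L₀/γ = 345/2.007 = 171.9 m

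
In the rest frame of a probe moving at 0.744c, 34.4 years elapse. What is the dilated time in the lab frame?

Proper time Δt₀ = 34.4 years
γ = 1/√(1 - 0.744²) = 1.4966
Δt = γΔt₀ = 1.4966 × 34.4 = 51.48 years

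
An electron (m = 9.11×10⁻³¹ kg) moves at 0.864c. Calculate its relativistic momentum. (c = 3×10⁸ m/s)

γ = 1/√(1 - 0.864²) = 1.986
v = 0.864 × 3×10⁸ = 2.592×10⁸ m/s
p = γmv = 1.986 × 9.11×10⁻³¹ × 2.592×10⁸ = 4.690×10⁻²² kg·m/s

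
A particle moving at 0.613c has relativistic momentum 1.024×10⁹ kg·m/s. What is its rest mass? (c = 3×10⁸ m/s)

γ = 1/√(1 - 0.613²) = 1.2657
v = 0.613 × 3×10⁸ = 1.839×10⁸ m/s
m = p/(γv) = 1.024×10⁹/(1.2657 × 1.839×10⁸) = 4.399 kg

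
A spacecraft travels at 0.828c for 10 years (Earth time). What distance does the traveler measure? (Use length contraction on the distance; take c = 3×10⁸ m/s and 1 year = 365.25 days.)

Earth distance: d = v × t = 0.828c × 10 yr = 7.8389×10¹⁶ m
γ = 1.7834
d' = d/γ = 7.8389×10¹⁶/1.7834 = 4.395×10¹⁶ m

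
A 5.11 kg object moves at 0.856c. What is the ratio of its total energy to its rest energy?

E = γmc², E₀ = mc²
E/E₀ = γ = 1/√(1 - 0.856²) = 1.934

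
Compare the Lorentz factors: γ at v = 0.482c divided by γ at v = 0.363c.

γ₁ = 1/√(1 - 0.482²) = 1.141
γ₂ = 1/√(1 - 0.363²) = 1.073
γ₁/γ₂ = 1.141/1.073 = 1.063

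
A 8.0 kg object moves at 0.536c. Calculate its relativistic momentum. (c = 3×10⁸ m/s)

γ = 1/√(1 - 0.536²) = 1.185
v = 0.536 × 3×10⁸ = 1.608×10⁸ m/s
p = γmv = 1.185 × 8.0 × 1.608×10⁸ = 1.524×10⁹ kg·m/s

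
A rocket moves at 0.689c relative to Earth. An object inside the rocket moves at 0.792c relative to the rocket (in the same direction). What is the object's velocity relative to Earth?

u = (u' + v)/(1 + u'v/c²)
Numerator: 0.792 + 0.689 = 1.481
Denominator: 1 + 0.545688 = 1.545688
u = 1.481/1.545688 = 0.9581c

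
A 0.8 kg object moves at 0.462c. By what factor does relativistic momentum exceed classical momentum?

p_rel = γmv, p_class = mv
Ratio = γ = 1/√(1 - 0.462²) = 1.128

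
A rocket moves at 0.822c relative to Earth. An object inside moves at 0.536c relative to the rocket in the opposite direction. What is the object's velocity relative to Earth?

Object's velocity in rocket frame is u' = -0.536c
u = (u' + v)/(1 + u'v/c²) = (v - 0.536)/(1 - 0.536·v/c²)
Numerator: 0.822 - 0.536 = 0.286
Denominator: 1 - 0.440592 = 0.559408
u = 0.286/0.559408 = 0.5113c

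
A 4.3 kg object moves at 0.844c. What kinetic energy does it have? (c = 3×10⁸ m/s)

γ = 1/√(1 - 0.844²) = 1.8645
γ - 1 = 0.8645
KE = (γ-1)mc² = 0.8645 × 4.3 × (3×10⁸)² = 3.346×10¹⁷ J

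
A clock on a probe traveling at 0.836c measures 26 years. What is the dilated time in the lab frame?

Proper time Δt₀ = 26 years
γ = 1/√(1 - 0.836²) = 1.8224
Δt = γΔt₀ = 1.8224 × 26 = 47.38 years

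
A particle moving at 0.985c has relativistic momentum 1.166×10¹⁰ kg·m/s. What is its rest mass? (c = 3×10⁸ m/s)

γ = 1/√(1 - 0.985²) = 5.795
v = 0.985 × 3×10⁸ = 2.955×10⁸ m/s
m = p/(γv) = 1.166×10¹⁰/(5.795 × 2.955×10⁸) = 6.809 kg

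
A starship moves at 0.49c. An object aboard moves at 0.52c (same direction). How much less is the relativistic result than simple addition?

Classical: u' + v = 0.52 + 0.49 = 1.01c
Relativistic: u = (0.52 + 0.49)/(1 + 0.2548) = 1.01/1.2548 = 0.8049c
Difference: 1.01 - 0.8049 = 0.2051c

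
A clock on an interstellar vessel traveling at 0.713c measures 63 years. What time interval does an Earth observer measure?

Proper time Δt₀ = 63 years
γ = 1/√(1 - 0.713²) = 1.4262
Δt = γΔt₀ = 1.4262 × 63 = 89.85 years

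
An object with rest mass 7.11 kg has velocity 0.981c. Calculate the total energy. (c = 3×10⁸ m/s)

γ = 1/√(1 - 0.981²) = 5.154
mc² = 7.11 × (3×10⁸)² = 6.399×10¹⁷ J
E = γmc² = 5.154 × 6.399×10¹⁷ = 3.298×10¹⁸ J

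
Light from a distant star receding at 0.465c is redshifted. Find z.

β = 0.465
(1+β)/(1-β) = 1.465/0.535 = 2.7383
√(2.7383) = 1.6548
z = 1.6548 - 1 = 0.6548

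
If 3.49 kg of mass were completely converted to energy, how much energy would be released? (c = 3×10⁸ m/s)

Using E = mc²:
c² = (3×10⁸)² = 9×10¹⁶ m²/s²
E = 3.49 × 9×10¹⁶ = 3.141×10¹⁷ J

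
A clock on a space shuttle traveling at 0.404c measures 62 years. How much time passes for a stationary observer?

Proper time Δt₀ = 62 years
γ = 1/√(1 - 0.404²) = 1.0932
Δt = γΔt₀ = 1.0932 × 62 = 67.78 years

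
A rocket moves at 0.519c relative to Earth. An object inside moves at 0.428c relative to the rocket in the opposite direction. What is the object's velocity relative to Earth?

Object's velocity in rocket frame is u' = -0.428c
u = (u' + v)/(1 + u'v/c²) = (v - 0.428)/(1 - 0.428·v/c²)
Numerator: 0.519 - 0.428 = 0.091
Denominator: 1 - 0.222132 = 0.777868
u = 0.091/0.777868 = 0.1170c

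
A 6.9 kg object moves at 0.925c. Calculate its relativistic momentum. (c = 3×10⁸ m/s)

γ = 1/√(1 - 0.925²) = 2.6318
v = 0.925 × 3×10⁸ = 2.775×10⁸ m/s
p = γmv = 2.6318 × 6.9 × 2.775×10⁸ = 5.039×10⁹ kg·m/s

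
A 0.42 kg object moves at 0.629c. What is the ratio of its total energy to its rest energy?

E = γmc², E₀ = mc²
E/E₀ = γ = 1/√(1 - 0.629²) = 1.286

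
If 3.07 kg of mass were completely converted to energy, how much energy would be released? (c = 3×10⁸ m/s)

Using E = mc²:
c² = (3×10⁸)² = 9×10¹⁶ m²/s²
E = 3.07 × 9×10¹⁶ = 2.763×10¹⁷ J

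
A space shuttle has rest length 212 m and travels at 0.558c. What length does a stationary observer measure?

Proper length L₀ = 212 m
γ = 1/√(1 - 0.558²) = 1.205
L = L₀/γ = 212/1.205 = 175.9 m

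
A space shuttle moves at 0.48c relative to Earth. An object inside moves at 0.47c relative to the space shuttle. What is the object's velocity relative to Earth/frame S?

u = (u' + v)/(1 + u'v/c²)
Numerator: 0.47 + 0.48 = 0.95
Denominator: 1 + 0.2256 = 1.2256
u = 0.95/1.2256 = 0.7751c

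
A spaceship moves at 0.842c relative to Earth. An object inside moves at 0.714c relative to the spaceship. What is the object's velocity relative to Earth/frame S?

u = (u' + v)/(1 + u'v/c²)
Numerator: 0.714 + 0.842 = 1.556
Denominator: 1 + 0.601188 = 1.601188
u = 1.556/1.601188 = 0.9718c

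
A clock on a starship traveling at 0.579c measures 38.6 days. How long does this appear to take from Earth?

Proper time Δt₀ = 38.6 days
γ = 1/√(1 - 0.579²) = 1.2265
Δt = γΔt₀ = 1.2265 × 38.6 = 47.34 days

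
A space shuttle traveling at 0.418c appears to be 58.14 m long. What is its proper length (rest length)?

Contracted length L = 58.14 m
γ = 1/√(1 - 0.418²) = 1.1008
L₀ = γL = 1.1008 × 58.14 = 64.00 m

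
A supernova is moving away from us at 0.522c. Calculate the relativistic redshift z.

β = 0.522
(1+β)/(1-β) = 1.522/0.478 = 3.184
√(3.184) = 1.7844
z = 1.7844 - 1 = 0.7844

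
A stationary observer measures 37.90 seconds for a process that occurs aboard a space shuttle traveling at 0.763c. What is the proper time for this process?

Dilated time Δt = 37.90 seconds
γ = 1/√(1 - 0.763²) = 1.547
Δt₀ = Δt/γ = 37.90/1.547 = 24.50 seconds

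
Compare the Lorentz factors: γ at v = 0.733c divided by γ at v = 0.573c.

γ₁ = 1/√(1 - 0.733²) = 1.470
γ₂ = 1/√(1 - 0.573²) = 1.220
γ₁/γ₂ = 1.470/1.220 = 1.205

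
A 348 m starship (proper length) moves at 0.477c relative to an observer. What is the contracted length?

Proper length L₀ = 348 m
γ = 1/√(1 - 0.477²) = 1.1378
L = L₀/γ = 348/1.1378 = 305.9 m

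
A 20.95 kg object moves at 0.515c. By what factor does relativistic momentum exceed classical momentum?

p_rel = γmv, p_class = mv
Ratio = γ = 1/√(1 - 0.515²) = 1.167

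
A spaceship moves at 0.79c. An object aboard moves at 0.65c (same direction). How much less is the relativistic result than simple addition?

Classical: u' + v = 0.65 + 0.79 = 1.44c
Relativistic: u = (0.65 + 0.79)/(1 + 0.5135) = 1.44/1.5135 = 0.9514c
Difference: 1.44 - 0.9514 = 0.4886c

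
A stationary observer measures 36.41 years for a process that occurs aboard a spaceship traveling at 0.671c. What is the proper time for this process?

Dilated time Δt = 36.41 years
γ = 1/√(1 - 0.671²) = 1.3487
Δt₀ = Δt/γ = 36.41/1.3487 = 27.00 years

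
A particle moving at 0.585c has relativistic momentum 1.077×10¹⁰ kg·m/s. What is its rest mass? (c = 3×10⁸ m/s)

γ = 1/√(1 - 0.585²) = 1.233
v = 0.585 × 3×10⁸ = 1.755×10⁸ m/s
m = p/(γv) = 1.077×10¹⁰/(1.233 × 1.755×10⁸) = 49.77 kg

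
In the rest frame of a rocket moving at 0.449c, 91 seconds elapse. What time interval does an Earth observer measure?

Proper time Δt₀ = 91 seconds
γ = 1/√(1 - 0.449²) = 1.119
Δt = γΔt₀ = 1.119 × 91 = 101.8 seconds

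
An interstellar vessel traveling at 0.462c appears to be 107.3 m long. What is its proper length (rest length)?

Contracted length L = 107.3 m
γ = 1/√(1 - 0.462²) = 1.128
L₀ = γL = 1.128 × 107.3 = 121.0 m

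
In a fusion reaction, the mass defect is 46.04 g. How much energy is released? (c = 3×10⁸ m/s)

Convert mass defect: Δm = 46.04 g = 0.04604 kg
E = Δm·c² = 0.04604 × (3×10⁸)²
= 0.04604 × 9×10¹⁶ = 4.144×10¹⁵ J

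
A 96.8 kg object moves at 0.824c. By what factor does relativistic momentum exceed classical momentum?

p_rel = γmv, p_class = mv
Ratio = γ = 1/√(1 - 0.824²) = 1.765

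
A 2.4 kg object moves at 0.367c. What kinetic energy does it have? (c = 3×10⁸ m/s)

γ = 1/√(1 - 0.367²) = 1.07501
γ - 1 = 0.07501
KE = (γ-1)mc² = 0.07501 × 2.4 × (3×10⁸)² = 1.620×10¹⁶ J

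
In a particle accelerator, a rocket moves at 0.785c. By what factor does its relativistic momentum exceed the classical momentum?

p_rel = γmv, p_class = mv
Ratio = γ = 1/√(1 - 0.785²)
= 1/√(0.383775) = 1.614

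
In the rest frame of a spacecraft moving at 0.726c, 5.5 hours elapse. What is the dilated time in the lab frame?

Proper time Δt₀ = 5.5 hours
γ = 1/√(1 - 0.726²) = 1.4541
Δt = γΔt₀ = 1.4541 × 5.5 = 7.998 hours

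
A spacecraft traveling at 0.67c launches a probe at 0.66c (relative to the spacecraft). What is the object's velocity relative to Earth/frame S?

u = (u' + v)/(1 + u'v/c²)
Numerator: 0.66 + 0.67 = 1.33
Denominator: 1 + 0.4422 = 1.4422
u = 1.33/1.4422 = 0.9222c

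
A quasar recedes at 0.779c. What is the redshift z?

β = 0.779
(1+β)/(1-β) = 1.779/0.221 = 8.050
√(8.050) = 2.837
z = 2.837 - 1 = 1.837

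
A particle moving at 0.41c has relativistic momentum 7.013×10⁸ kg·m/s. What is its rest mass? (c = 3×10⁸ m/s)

γ = 1/√(1 - 0.41²) = 1.0964
v = 0.41 × 3×10⁸ = 1.230×10⁸ m/s
m = p/(γv) = 7.013×10⁸/(1.0964 × 1.230×10⁸) = 5.200 kg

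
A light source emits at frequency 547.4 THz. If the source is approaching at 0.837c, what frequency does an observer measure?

β = v/c = 0.837
(1+β)/(1-β) = 1.837/0.163 = 11.27
Doppler factor = √(11.27) = 3.357
f_obs = 547.4 × 3.357 = 1838 THz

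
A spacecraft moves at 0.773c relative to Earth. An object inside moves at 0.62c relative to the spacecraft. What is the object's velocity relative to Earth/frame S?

u = (u' + v)/(1 + u'v/c²)
Numerator: 0.62 + 0.773 = 1.393
Denominator: 1 + 0.47926 = 1.47926
u = 1.393/1.47926 = 0.9417c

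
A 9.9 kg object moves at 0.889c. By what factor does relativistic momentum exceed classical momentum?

p_rel = γmv, p_class = mv
Ratio = γ = 1/√(1 - 0.889²) = 2.184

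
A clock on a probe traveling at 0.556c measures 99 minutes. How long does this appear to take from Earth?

Proper time Δt₀ = 99 minutes
γ = 1/√(1 - 0.556²) = 1.203
Δt = γΔt₀ = 1.203 × 99 = 119.1 minutes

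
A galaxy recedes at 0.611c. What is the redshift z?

β = 0.611
(1+β)/(1-β) = 1.611/0.389 = 4.141
√(4.141) = 2.035
z = 2.035 - 1 = 1.035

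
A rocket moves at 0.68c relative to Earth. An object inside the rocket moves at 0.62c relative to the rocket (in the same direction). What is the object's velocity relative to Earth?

u = (u' + v)/(1 + u'v/c²)
Numerator: 0.62 + 0.68 = 1.3
Denominator: 1 + 0.4216 = 1.4216
u = 1.3/1.4216 = 0.9145c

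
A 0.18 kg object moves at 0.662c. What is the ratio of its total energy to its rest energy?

E = γmc², E₀ = mc²
E/E₀ = γ = 1/√(1 - 0.662²) = 1.334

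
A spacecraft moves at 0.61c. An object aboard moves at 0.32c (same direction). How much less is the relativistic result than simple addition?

Classical: u' + v = 0.32 + 0.61 = 0.93c
Relativistic: u = (0.32 + 0.61)/(1 + 0.1952) = 0.93/1.1952 = 0.7781c
Difference: 0.93 - 0.7781 = 0.1519c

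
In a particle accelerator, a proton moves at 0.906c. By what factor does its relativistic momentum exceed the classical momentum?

p_rel = γmv, p_class = mv
Ratio = γ = 1/√(1 - 0.906²)
= 1/√(0.179164) = 2.363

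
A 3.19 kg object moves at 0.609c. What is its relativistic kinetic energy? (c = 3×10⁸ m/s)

γ = 1/√(1 - 0.609²) = 1.260763
γ - 1 = 0.260763
KE = (γ-1)mc² = 0.260763 × 3.19 × (3×10⁸)² = 7.487×10¹⁶ J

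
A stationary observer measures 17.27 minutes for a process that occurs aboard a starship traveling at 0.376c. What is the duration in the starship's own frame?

Dilated time Δt = 17.27 minutes
γ = 1/√(1 - 0.376²) = 1.0792
Δt₀ = Δt/γ = 17.27/1.0792 = 16.00 minutes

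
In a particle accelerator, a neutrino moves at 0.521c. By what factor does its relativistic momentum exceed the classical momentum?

p_rel = γmv, p_class = mv
Ratio = γ = 1/√(1 - 0.521²)
= 1/√(0.728559) = 1.172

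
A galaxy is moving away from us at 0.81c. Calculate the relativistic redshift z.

β = 0.81
(1+β)/(1-β) = 1.81/0.19 = 9.526
√(9.526) = 3.086
z = 3.086 - 1 = 2.086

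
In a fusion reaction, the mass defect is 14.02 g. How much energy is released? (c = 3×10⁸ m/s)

Convert mass defect: Δm = 14.02 g = 0.01402 kg
E = Δm·c² = 0.01402 × (3×10⁸)²
= 0.01402 × 9×10¹⁶ = 1.262×10¹⁵ J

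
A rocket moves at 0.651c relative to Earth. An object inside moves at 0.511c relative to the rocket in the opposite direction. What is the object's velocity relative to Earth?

Object's velocity in rocket frame is u' = -0.511c
u = (u' + v)/(1 + u'v/c²) = (v - 0.511)/(1 - 0.511·v/c²)
Numerator: 0.651 - 0.511 = 0.14
Denominator: 1 - 0.332661 = 0.667339
u = 0.14/0.667339 = 0.2098c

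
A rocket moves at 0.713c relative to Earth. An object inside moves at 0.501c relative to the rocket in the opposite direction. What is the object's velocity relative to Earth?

Object's velocity in rocket frame is u' = -0.501c
u = (u' + v)/(1 + u'v/c²) = (v - 0.501)/(1 - 0.501·v/c²)
Numerator: 0.713 - 0.501 = 0.212
Denominator: 1 - 0.357213 = 0.642787
u = 0.212/0.642787 = 0.3298c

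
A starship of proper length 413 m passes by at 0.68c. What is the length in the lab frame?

Proper length L₀ = 413 m
γ = 1/√(1 - 0.68²) = 1.364
L = L₀/γ = 413/1.364 = 302.8 m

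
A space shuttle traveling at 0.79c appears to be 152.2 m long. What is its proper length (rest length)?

Contracted length L = 152.2 m
γ = 1/√(1 - 0.79²) = 1.631
L₀ = γL = 1.631 × 152.2 = 248.2 m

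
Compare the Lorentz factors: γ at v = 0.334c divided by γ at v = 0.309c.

γ₁ = 1/√(1 - 0.334²) = 1.0609
γ₂ = 1/√(1 - 0.309²) = 1.0515
γ₁/γ₂ = 1.0609/1.0515 = 1.009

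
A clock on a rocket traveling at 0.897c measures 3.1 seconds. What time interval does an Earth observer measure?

Proper time Δt₀ = 3.1 seconds
γ = 1/√(1 - 0.897²) = 2.2623
Δt = γΔt₀ = 2.2623 × 3.1 = 7.013 seconds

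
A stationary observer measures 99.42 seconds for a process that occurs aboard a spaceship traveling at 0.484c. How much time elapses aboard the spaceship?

Dilated time Δt = 99.42 seconds
γ = 1/√(1 - 0.484²) = 1.1428
Δt₀ = Δt/γ = 99.42/1.1428 = 87.00 seconds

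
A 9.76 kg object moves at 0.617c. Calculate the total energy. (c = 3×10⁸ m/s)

γ = 1/√(1 - 0.617²) = 1.271
mc² = 9.76 × (3×10⁸)² = 8.784×10¹⁷ J
E = γmc² = 1.271 × 8.784×10¹⁷ = 1.116×10¹⁸ J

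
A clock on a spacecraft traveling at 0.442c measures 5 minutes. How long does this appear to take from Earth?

Proper time Δt₀ = 5 minutes
γ = 1/√(1 - 0.442²) = 1.1148
Δt = γΔt₀ = 1.1148 × 5 = 5.574 minutes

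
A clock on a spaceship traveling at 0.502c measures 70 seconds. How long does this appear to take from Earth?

Proper time Δt₀ = 70 seconds
γ = 1/√(1 - 0.502²) = 1.15625
Δt = γΔt₀ = 1.15625 × 70 = 80.94 seconds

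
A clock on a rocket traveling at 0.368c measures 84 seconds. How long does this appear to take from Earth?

Proper time Δt₀ = 84 seconds
γ = 1/√(1 - 0.368²) = 1.0755
Δt = γΔt₀ = 1.0755 × 84 = 90.34 seconds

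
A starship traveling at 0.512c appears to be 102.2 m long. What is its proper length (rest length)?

Contracted length L = 102.2 m
γ = 1/√(1 - 0.512²) = 1.164
L₀ = γL = 1.164 × 102.2 = 119.0 m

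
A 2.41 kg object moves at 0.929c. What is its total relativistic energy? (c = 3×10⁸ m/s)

γ = 1/√(1 - 0.929²) = 2.702
mc² = 2.41 × (3×10⁸)² = 2.169×10¹⁷ J
E = γmc² = 2.702 × 2.169×10¹⁷ = 5.861×10¹⁷ J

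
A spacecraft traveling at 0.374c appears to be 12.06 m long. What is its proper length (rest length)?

Contracted length L = 12.06 m
γ = 1/√(1 - 0.374²) = 1.078
L₀ = γL = 1.078 × 12.06 = 13.00 m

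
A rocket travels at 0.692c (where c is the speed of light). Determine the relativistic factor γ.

v/c = 0.692, so (v/c)² = 0.478864
1 - (v/c)² = 0.521136
γ = 1/√(0.521136) = 1.385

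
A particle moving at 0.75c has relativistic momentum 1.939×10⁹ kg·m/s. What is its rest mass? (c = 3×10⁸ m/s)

γ = 1/√(1 - 0.75²) = 1.512
v = 0.75 × 3×10⁸ = 2.250×10⁸ m/s
m = p/(γv) = 1.939×10⁹/(1.512 × 2.250×10⁸) = 5.700 kg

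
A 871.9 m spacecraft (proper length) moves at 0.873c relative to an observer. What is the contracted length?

Proper length L₀ = 871.9 m
γ = 1/√(1 - 0.873²) = 2.0504
L = L₀/γ = 871.9/2.0504 = 425.2 m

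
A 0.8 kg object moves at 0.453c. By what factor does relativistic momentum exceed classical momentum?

p_rel = γmv, p_class = mv
Ratio = γ = 1/√(1 - 0.453²) = 1.122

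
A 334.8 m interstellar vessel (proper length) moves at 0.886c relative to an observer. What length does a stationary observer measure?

Proper length L₀ = 334.8 m
γ = 1/√(1 - 0.886²) = 2.157
L = L₀/γ = 334.8/2.157 = 155.2 m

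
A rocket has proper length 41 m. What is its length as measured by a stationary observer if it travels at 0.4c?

Proper length L₀ = 41 m
γ = 1/√(1 - 0.4²) = 1.091
L = L₀/γ = 41/1.091 = 37.58 m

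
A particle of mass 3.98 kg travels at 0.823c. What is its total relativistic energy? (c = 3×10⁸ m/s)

γ = 1/√(1 - 0.823²) = 1.7604
mc² = 3.98 × (3×10⁸)² = 3.582×10¹⁷ J
E = γmc² = 1.7604 × 3.582×10¹⁷ = 6.306×10¹⁷ J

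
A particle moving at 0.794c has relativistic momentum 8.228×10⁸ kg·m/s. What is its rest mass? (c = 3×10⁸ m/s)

γ = 1/√(1 - 0.794²) = 1.645
v = 0.794 × 3×10⁸ = 2.382×10⁸ m/s
m = p/(γv) = 8.228×10⁸/(1.645 × 2.382×10⁸) = 2.100 kg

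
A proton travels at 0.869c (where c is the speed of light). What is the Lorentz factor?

v/c = 0.869, so (v/c)² = 0.755161
1 - (v/c)² = 0.244839
γ = 1/√(0.244839) = 2.021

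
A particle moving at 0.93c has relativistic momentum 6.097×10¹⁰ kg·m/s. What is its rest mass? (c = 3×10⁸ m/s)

γ = 1/√(1 - 0.93²) = 2.7206
v = 0.93 × 3×10⁸ = 2.790×10⁸ m/s
m = p/(γv) = 6.097×10¹⁰/(2.7206 × 2.790×10⁸) = 80.32 kg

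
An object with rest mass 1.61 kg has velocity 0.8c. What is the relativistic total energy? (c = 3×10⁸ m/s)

γ = 1/√(1 - 0.8²) = 1.667
mc² = 1.61 × (3×10⁸)² = 1.449×10¹⁷ J
E = γmc² = 1.667 × 1.449×10¹⁷ = 2.415×10¹⁷ J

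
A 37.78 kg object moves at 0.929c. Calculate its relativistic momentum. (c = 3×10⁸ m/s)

γ = 1/√(1 - 0.929²) = 2.702
v = 0.929 × 3×10⁸ = 2.787×10⁸ m/s
p = γmv = 2.702 × 37.78 × 2.787×10⁸ = 2.845×10¹⁰ kg·m/s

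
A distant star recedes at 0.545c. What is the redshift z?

β = 0.545
(1+β)/(1-β) = 1.545/0.455 = 3.3956
√(3.3956) = 1.8427
z = 1.8427 - 1 = 0.8427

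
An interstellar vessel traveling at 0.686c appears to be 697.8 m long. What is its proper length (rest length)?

Contracted length L = 697.8 m
γ = 1/√(1 - 0.686²) = 1.37438
L₀ = γL = 1.37438 × 697.8 = 959.0 m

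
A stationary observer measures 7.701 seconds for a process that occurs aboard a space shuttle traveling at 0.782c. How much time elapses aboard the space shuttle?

Dilated time Δt = 7.701 seconds
γ = 1/√(1 - 0.782²) = 1.6044
Δt₀ = Δt/γ = 7.701/1.6044 = 4.800 seconds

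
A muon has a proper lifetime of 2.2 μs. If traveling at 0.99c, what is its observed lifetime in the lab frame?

Proper lifetime τ₀ = 2.2 μs
γ = 1/√(1 - 0.99²) = 7.089
τ = γτ₀ = 7.089 × 2.2 μs = 15.60 μs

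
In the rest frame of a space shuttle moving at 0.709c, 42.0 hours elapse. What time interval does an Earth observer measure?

Proper time Δt₀ = 42.0 hours
γ = 1/√(1 - 0.709²) = 1.418
Δt = γΔt₀ = 1.418 × 42.0 = 59.56 hours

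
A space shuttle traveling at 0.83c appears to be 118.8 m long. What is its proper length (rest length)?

Contracted length L = 118.8 m
γ = 1/√(1 - 0.83²) = 1.793
L₀ = γL = 1.793 × 118.8 = 213.0 m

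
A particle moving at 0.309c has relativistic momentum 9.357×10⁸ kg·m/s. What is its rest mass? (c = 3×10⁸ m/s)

γ = 1/√(1 - 0.309²) = 1.05146
v = 0.309 × 3×10⁸ = 9.270×10⁷ m/s
m = p/(γv) = 9.357×10⁸/(1.05146 × 9.270×10⁷) = 9.600 kg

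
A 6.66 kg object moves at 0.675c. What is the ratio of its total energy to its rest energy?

E = γmc², E₀ = mc²
E/E₀ = γ = 1/√(1 - 0.675²) = 1.355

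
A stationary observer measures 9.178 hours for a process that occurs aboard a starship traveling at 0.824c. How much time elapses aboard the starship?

Dilated time Δt = 9.178 hours
γ = 1/√(1 - 0.824²) = 1.765
Δt₀ = Δt/γ = 9.178/1.765 = 5.200 hours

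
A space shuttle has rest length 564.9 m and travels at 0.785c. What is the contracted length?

Proper length L₀ = 564.9 m
γ = 1/√(1 - 0.785²) = 1.614
L = L₀/γ = 564.9/1.614 = 350.0 m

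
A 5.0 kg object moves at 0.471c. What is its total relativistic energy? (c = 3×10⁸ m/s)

γ = 1/√(1 - 0.471²) = 1.1336
mc² = 5.0 × (3×10⁸)² = 4.500×10¹⁷ J
E = γmc² = 1.1336 × 4.500×10¹⁷ = 5.101×10¹⁷ J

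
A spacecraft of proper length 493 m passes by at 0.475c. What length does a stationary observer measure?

Proper length L₀ = 493 m
γ = 1/√(1 - 0.475²) = 1.1364
L = L₀/γ = 493/1.1364 = 433.8 m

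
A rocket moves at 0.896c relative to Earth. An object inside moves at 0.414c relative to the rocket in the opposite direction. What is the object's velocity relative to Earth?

Object's velocity in rocket frame is u' = -0.414c
u = (u' + v)/(1 + u'v/c²) = (v - 0.414)/(1 - 0.414·v/c²)
Numerator: 0.896 - 0.414 = 0.482
Denominator: 1 - 0.370944 = 0.629056
u = 0.482/0.629056 = 0.7662c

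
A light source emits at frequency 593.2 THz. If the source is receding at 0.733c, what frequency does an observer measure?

β = v/c = 0.733
(1-β)/(1+β) = 0.267/1.733 = 0.15407
Doppler factor = √(0.15407) = 0.3925
f_obs = 593.2 × 0.3925 = 232.8 THz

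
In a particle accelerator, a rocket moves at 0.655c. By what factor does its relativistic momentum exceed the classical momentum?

p_rel = γmv, p_class = mv
Ratio = γ = 1/√(1 - 0.655²)
= 1/√(0.570975) = 1.323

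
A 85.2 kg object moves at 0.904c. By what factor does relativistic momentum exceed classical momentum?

p_rel = γmv, p_class = mv
Ratio = γ = 1/√(1 - 0.904²) = 2.339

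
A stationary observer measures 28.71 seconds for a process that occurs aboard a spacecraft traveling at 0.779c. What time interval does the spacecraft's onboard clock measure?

Dilated time Δt = 28.71 seconds
γ = 1/√(1 - 0.779²) = 1.595
Δt₀ = Δt/γ = 28.71/1.595 = 18.00 seconds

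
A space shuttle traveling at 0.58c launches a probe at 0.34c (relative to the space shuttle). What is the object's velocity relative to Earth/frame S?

u = (u' + v)/(1 + u'v/c²)
Numerator: 0.34 + 0.58 = 0.92
Denominator: 1 + 0.1972 = 1.1972
u = 0.92/1.1972 = 0.7685c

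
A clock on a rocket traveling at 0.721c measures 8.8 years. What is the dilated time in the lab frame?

Proper time Δt₀ = 8.8 years
γ = 1/√(1 - 0.721²) = 1.443
Δt = γΔt₀ = 1.443 × 8.8 = 12.70 years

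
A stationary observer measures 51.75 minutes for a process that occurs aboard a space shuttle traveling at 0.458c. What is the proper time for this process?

Dilated time Δt = 51.75 minutes
γ = 1/√(1 - 0.458²) = 1.125
Δt₀ = Δt/γ = 51.75/1.125 = 46.00 minutes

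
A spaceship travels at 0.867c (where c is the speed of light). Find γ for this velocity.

v/c = 0.867, so (v/c)² = 0.751689
1 - (v/c)² = 0.248311
γ = 1/√(0.248311) = 2.007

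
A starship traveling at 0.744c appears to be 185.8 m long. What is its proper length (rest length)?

Contracted length L = 185.8 m
γ = 1/√(1 - 0.744²) = 1.497
L₀ = γL = 1.497 × 185.8 = 278.1 m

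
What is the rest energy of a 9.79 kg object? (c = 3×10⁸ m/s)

c² = (3×10⁸)² = 9.000×10¹⁶ m²/s²
E₀ = mc² = 9.79 × 9.000×10¹⁶ = 8.811×10¹⁷ J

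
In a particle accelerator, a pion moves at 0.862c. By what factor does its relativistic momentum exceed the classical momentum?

p_rel = γmv, p_class = mv
Ratio = γ = 1/√(1 - 0.862²)
= 1/√(0.256956) = 1.973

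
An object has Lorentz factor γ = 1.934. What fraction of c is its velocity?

From γ = 1/√(1 - v²/c²):
1/γ² = 1/1.934² = 0.2674
v²/c² = 1 - 0.2674 = 0.7326
v/c = √(0.7326) = 0.8559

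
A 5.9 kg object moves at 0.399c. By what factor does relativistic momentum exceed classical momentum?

p_rel = γmv, p_class = mv
Ratio = γ = 1/√(1 - 0.399²) = 1.091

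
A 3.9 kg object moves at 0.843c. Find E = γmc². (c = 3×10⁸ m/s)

γ = 1/√(1 - 0.843²) = 1.859
mc² = 3.9 × (3×10⁸)² = 3.510×10¹⁷ J
E = γmc² = 1.859 × 3.510×10¹⁷ = 6.525×10¹⁷ J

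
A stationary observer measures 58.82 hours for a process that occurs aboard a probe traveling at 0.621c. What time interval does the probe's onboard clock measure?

Dilated time Δt = 58.82 hours
γ = 1/√(1 - 0.621²) = 1.276
Δt₀ = Δt/γ = 58.82/1.276 = 46.10 hours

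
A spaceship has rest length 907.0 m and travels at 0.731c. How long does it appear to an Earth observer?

Proper length L₀ = 907.0 m
γ = 1/√(1 - 0.731²) = 1.4655
L = L₀/γ = 907.0/1.4655 = 618.9 m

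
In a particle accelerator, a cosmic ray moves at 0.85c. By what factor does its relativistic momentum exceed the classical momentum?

p_rel = γmv, p_class = mv
Ratio = γ = 1/√(1 - 0.85²)
= 1/√(0.2775) = 1.898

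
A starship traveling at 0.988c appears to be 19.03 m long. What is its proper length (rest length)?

Contracted length L = 19.03 m
γ = 1/√(1 - 0.988²) = 6.474
L₀ = γL = 6.474 × 19.03 = 123.2 m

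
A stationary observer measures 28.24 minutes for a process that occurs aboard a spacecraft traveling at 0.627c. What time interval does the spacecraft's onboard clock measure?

Dilated time Δt = 28.24 minutes
γ = 1/√(1 - 0.627²) = 1.2837
Δt₀ = Δt/γ = 28.24/1.2837 = 22.00 minutes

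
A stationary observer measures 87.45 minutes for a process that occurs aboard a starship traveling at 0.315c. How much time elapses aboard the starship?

Dilated time Δt = 87.45 minutes
γ = 1/√(1 - 0.315²) = 1.0536
Δt₀ = Δt/γ = 87.45/1.0536 = 83.00 minutes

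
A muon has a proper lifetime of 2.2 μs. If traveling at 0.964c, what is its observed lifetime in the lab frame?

Proper lifetime τ₀ = 2.2 μs
γ = 1/√(1 - 0.964²) = 3.761
τ = γτ₀ = 3.761 × 2.2 μs = 8.274 μs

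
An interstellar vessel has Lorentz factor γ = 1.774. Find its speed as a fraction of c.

From γ = 1/√(1 - v²/c²):
1/γ² = 1/1.774² = 0.3178
v²/c² = 1 - 0.3178 = 0.6822
v/c = √(0.6822) = 0.8260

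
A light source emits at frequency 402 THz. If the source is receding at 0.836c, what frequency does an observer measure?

β = v/c = 0.836
(1-β)/(1+β) = 0.164/1.836 = 0.089325
Doppler factor = √(0.089325) = 0.29887
f_obs = 402 × 0.29887 = 120.1 THz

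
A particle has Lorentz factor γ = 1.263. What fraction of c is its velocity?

From γ = 1/√(1 - v²/c²):
1/γ² = 1/1.263² = 0.6269
v²/c² = 1 - 0.6269 = 0.3731
v/c = √(0.3731) = 0.6108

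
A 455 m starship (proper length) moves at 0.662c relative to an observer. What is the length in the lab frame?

Proper length L₀ = 455 m
γ = 1/√(1 - 0.662²) = 1.3342
L = L₀/γ = 455/1.3342 = 341.0 m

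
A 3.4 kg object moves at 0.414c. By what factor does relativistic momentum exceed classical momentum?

p_rel = γmv, p_class = mv
Ratio = γ = 1/√(1 - 0.414²) = 1.099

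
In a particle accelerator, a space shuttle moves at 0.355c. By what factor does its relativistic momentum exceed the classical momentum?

p_rel = γmv, p_class = mv
Ratio = γ = 1/√(1 - 0.355²)
= 1/√(0.873975) = 1.070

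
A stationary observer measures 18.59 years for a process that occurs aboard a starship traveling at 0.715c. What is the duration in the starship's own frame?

Dilated time Δt = 18.59 years
γ = 1/√(1 - 0.715²) = 1.430
Δt₀ = Δt/γ = 18.59/1.430 = 13.00 years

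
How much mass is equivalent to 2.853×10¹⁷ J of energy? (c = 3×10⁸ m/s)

From E = mc², we get m = E/c²
c² = (3×10⁸)² = 9×10¹⁶ m²/s²
m = 2.853×10¹⁷ / 9×10¹⁶ = 3.170 kg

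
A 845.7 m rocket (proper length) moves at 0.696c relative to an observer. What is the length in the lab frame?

Proper length L₀ = 845.7 m
γ = 1/√(1 - 0.696²) = 1.3927
L = L₀/γ = 845.7/1.3927 = 607.2 m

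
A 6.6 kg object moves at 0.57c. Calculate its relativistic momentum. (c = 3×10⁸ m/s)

γ = 1/√(1 - 0.57²) = 1.217
v = 0.57 × 3×10⁸ = 1.710×10⁸ m/s
p = γmv = 1.217 × 6.6 × 1.710×10⁸ = 1.374×10⁹ kg·m/s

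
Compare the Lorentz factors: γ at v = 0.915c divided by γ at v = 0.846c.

γ₁ = 1/√(1 - 0.915²) = 2.4786
γ₂ = 1/√(1 - 0.846²) = 1.8755
γ₁/γ₂ = 2.4786/1.8755 = 1.322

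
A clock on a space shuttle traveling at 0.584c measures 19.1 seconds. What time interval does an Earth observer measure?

Proper time Δt₀ = 19.1 seconds
γ = 1/√(1 - 0.584²) = 1.232
Δt = γΔt₀ = 1.232 × 19.1 = 23.53 seconds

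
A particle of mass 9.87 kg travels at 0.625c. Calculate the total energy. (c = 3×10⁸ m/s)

γ = 1/√(1 - 0.625²) = 1.281
mc² = 9.87 × (3×10⁸)² = 8.883×10¹⁷ J
E = γmc² = 1.281 × 8.883×10¹⁷ = 1.138×10¹⁸ J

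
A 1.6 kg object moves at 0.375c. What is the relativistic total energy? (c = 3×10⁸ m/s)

γ = 1/√(1 - 0.375²) = 1.0787
mc² = 1.6 × (3×10⁸)² = 1.440×10¹⁷ J
E = γmc² = 1.0787 × 1.440×10¹⁷ = 1.553×10¹⁷ J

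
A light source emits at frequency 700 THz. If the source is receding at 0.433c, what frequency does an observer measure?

β = v/c = 0.433
(1-β)/(1+β) = 0.567/1.433 = 0.3957
Doppler factor = √(0.3957) = 0.6290
f_obs = 700 × 0.6290 = 440.3 THz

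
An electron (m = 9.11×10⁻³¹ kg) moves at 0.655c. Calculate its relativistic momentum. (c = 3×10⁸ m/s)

γ = 1/√(1 - 0.655²) = 1.3234
v = 0.655 × 3×10⁸ = 1.965×10⁸ m/s
p = γmv = 1.3234 × 9.11×10⁻³¹ × 1.965×10⁸ = 2.369×10⁻²² kg·m/s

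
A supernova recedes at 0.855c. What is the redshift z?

β = 0.855
(1+β)/(1-β) = 1.855/0.145 = 12.793
√(12.793) = 3.577
z = 3.577 - 1 = 2.577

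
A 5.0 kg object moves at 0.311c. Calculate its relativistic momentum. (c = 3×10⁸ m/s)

γ = 1/√(1 - 0.311²) = 1.052
v = 0.311 × 3×10⁸ = 9.330×10⁷ m/s
p = γmv = 1.052 × 5.0 × 9.330×10⁷ = 4.908×10⁸ kg·m/s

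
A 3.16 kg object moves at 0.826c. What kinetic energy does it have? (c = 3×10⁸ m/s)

γ = 1/√(1 - 0.826²) = 1.7741
γ - 1 = 0.7741
KE = (γ-1)mc² = 0.7741 × 3.16 × (3×10⁸)² = 2.202×10¹⁷ J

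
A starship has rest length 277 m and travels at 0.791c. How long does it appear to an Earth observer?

Proper length L₀ = 277 m
γ = 1/√(1 - 0.791²) = 1.634
L = L₀/γ = 277/1.634 = 169.5 m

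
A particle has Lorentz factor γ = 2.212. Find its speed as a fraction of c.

From γ = 1/√(1 - v²/c²):
1/γ² = 1/2.212² = 0.2044
v²/c² = 1 - 0.2044 = 0.7956
v/c = √(0.7956) = 0.8920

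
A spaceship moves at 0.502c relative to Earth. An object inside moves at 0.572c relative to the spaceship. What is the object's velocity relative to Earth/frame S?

u = (u' + v)/(1 + u'v/c²)
Numerator: 0.572 + 0.502 = 1.074
Denominator: 1 + 0.287144 = 1.287144
u = 1.074/1.287144 = 0.8344c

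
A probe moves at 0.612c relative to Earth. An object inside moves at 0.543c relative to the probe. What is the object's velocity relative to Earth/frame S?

u = (u' + v)/(1 + u'v/c²)
Numerator: 0.543 + 0.612 = 1.155
Denominator: 1 + 0.332316 = 1.332316
u = 1.155/1.332316 = 0.8669c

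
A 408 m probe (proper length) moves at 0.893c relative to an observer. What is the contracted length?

Proper length L₀ = 408 m
γ = 1/√(1 - 0.893²) = 2.222
L = L₀/γ = 408/2.222 = 183.6 m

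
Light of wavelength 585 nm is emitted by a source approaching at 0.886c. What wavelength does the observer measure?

β = 0.886
Wavelength Doppler factor = √(0.114/1.886) = √(0.060445) = 0.24586
λ_obs = 585 × 0.24586 = 143.8 nm (blueshift)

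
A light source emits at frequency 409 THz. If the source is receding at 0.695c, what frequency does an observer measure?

β = v/c = 0.695
(1-β)/(1+β) = 0.305/1.695 = 0.17994
Doppler factor = √(0.17994) = 0.4242
f_obs = 409 × 0.4242 = 173.5 THz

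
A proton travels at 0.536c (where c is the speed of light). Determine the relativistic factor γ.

v/c = 0.536, so (v/c)² = 0.287296
1 - (v/c)² = 0.712704
γ = 1/√(0.712704) = 1.185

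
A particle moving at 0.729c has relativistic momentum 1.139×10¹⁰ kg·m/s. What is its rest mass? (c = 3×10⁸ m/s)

γ = 1/√(1 - 0.729²) = 1.461
v = 0.729 × 3×10⁸ = 2.187×10⁸ m/s
m = p/(γv) = 1.139×10¹⁰/(1.461 × 2.187×10⁸) = 35.65 kg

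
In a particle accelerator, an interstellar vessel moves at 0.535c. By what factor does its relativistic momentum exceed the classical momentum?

p_rel = γmv, p_class = mv
Ratio = γ = 1/√(1 - 0.535²)
= 1/√(0.713775) = 1.184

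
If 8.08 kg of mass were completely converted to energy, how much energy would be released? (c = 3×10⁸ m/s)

Using E = mc²:
c² = (3×10⁸)² = 9×10¹⁶ m²/s²
E = 8.08 × 9×10¹⁶ = 7.272×10¹⁷ J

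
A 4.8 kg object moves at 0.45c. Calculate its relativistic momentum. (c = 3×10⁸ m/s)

γ = 1/√(1 - 0.45²) = 1.1198
v = 0.45 × 3×10⁸ = 1.350×10⁸ m/s
p = γmv = 1.1198 × 4.8 × 1.350×10⁸ = 7.256×10⁸ kg·m/s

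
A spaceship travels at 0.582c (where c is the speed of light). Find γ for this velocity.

v/c = 0.582, so (v/c)² = 0.338724
1 - (v/c)² = 0.661276
γ = 1/√(0.661276) = 1.230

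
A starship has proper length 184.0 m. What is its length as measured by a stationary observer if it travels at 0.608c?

Proper length L₀ = 184.0 m
γ = 1/√(1 - 0.608²) = 1.2595
L = L₀/γ = 184.0/1.2595 = 146.1 m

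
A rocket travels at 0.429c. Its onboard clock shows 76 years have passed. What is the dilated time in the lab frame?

Proper time Δt₀ = 76 years
γ = 1/√(1 - 0.429²) = 1.10705
Δt = γΔt₀ = 1.10705 × 76 = 84.14 years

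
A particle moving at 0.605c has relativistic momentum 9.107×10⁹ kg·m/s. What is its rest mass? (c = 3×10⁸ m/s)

γ = 1/√(1 - 0.605²) = 1.256
v = 0.605 × 3×10⁸ = 1.815×10⁸ m/s
m = p/(γv) = 9.107×10⁹/(1.256 × 1.815×10⁸) = 39.95 kg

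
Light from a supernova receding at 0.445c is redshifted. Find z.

β = 0.445
(1+β)/(1-β) = 1.445/0.555 = 2.6036
√(2.6036) = 1.6136
z = 1.6136 - 1 = 0.6136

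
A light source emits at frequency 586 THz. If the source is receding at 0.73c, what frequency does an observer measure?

β = v/c = 0.73
(1-β)/(1+β) = 0.27/1.73 = 0.1561
Doppler factor = √(0.1561) = 0.3951
f_obs = 586 × 0.3951 = 231.5 THz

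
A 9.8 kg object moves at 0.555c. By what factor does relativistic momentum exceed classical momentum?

p_rel = γmv, p_class = mv
Ratio = γ = 1/√(1 - 0.555²) = 1.202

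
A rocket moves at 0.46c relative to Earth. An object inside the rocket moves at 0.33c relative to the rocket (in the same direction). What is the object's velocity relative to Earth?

u = (u' + v)/(1 + u'v/c²)
Numerator: 0.33 + 0.46 = 0.79
Denominator: 1 + 0.1518 = 1.1518
u = 0.79/1.1518 = 0.6859c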